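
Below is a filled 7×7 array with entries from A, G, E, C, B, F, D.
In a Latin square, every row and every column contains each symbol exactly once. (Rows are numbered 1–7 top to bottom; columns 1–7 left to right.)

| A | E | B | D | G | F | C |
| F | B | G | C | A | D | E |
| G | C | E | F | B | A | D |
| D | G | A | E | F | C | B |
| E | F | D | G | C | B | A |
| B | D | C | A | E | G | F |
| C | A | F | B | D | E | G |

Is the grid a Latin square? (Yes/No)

Each row is a permutation of the 7 symbols, and so is each column.

Yes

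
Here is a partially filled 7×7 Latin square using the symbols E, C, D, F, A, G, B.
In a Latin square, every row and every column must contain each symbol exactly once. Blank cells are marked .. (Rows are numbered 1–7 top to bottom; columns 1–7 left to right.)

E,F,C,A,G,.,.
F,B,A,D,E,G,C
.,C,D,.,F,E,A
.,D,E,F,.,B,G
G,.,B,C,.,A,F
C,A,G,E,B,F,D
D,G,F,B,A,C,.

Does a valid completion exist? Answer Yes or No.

Yes

No row or column among the givens repeats a symbol, and propagating forced cells runs into no contradiction.
One valid completion exists (for instance, E F C A G D B / F B A D E G C / B C D G F E A / A D E F C B G / G E B C D A F / C A G E B F D / D G F B A C E).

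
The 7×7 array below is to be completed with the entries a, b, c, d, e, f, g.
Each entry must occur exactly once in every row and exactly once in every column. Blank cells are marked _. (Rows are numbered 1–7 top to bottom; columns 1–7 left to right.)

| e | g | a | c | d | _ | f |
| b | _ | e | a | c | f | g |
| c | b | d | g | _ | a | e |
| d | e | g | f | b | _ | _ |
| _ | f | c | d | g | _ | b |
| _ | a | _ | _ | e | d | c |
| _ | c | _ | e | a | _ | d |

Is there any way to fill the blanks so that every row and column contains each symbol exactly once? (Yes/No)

Yes

No row or column among the givens repeats a symbol, and propagating forced cells runs into no contradiction.
One valid completion exists (for instance, e g a c d b f / b d e a c f g / c b d g f a e / d e g f b c a / a f c d g e b / g a f b e d c / f c b e a g d).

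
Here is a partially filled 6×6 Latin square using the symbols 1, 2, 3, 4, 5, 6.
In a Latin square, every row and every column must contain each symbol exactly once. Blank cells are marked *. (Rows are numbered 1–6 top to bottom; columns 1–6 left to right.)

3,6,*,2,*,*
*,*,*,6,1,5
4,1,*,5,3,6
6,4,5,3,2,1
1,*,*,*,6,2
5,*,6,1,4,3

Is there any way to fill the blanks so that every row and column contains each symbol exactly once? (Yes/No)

Yes

No row or column among the givens repeats a symbol, and propagating forced cells runs into no contradiction.
One valid completion exists (for instance, 3 6 1 2 5 4 / 2 3 4 6 1 5 / 4 1 2 5 3 6 / 6 4 5 3 2 1 / 1 5 3 4 6 2 / 5 2 6 1 4 3).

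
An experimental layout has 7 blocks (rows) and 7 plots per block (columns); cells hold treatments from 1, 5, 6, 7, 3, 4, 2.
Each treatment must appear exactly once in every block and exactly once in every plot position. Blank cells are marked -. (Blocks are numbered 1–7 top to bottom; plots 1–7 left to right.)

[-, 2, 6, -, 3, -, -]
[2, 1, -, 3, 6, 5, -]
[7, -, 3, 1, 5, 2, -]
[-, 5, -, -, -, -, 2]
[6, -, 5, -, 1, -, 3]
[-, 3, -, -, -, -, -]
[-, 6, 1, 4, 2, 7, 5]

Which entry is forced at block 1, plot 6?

1

Block 3, plot 2: block 3 has {1, 5, 7, 3, 2} and plot 2 has {1, 5, 6, 3, 2}, leaving only 4.
Block 3, plot 7: block 3 has {1, 5, 7, 3, 4, 2} and plot 7 has {5, 3, 2}, leaving only 6.
Block 5, plot 2: block 5 has {1, 5, 6, 3} and plot 2 has {1, 5, 6, 3, 4, 2}, leaving only 7.
Block 5, plot 4: block 5 has {1, 5, 6, 7, 3} and plot 4 has {1, 3, 4}, leaving only 2.
Block 5, plot 6: block 5 has {1, 5, 6, 7, 3, 2} and plot 6 has {5, 7, 2}, leaving only 4.
Block 1 already has {6, 3, 2} and plot 6 already has {5, 7, 4, 2}, so block 1, plot 6 must be 1.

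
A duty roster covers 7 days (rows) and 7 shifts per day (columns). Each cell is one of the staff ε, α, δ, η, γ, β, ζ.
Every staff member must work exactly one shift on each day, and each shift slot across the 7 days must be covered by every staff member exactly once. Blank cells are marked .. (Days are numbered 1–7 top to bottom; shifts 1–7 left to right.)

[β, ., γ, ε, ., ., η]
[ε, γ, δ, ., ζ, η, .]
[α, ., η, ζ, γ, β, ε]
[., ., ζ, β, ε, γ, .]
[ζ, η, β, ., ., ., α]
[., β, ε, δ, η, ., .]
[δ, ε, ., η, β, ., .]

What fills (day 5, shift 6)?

ε

Day 2, shift 4: day 2 has {ε, δ, η, γ, ζ} and shift 4 has {ε, δ, η, β, ζ}, leaving only α.
Day 2, shift 7: day 2 has {ε, α, δ, η, γ, ζ} and shift 7 has {ε, α, η}, leaving only β.
Day 3, shift 2: day 3 has {ε, α, η, γ, β, ζ} and shift 2 has {ε, η, γ, β}, leaving only δ.
Day 4, shift 1: day 4 has {ε, γ, β, ζ} and shift 1 has {ε, α, δ, β, ζ}, leaving only η.
Day 4, shift 2: day 4 has {ε, η, γ, β, ζ} and shift 2 has {ε, δ, η, γ, β}, leaving only α.
Day 1, shift 2: day 1 has {ε, η, γ, β} and shift 2 has {ε, α, δ, η, γ, β}, leaving only ζ.
Day 4, shift 7: day 4 has {ε, α, η, γ, β, ζ} and shift 7 has {ε, α, η, β}, leaving only δ.
Day 5, shift 4: day 5 has {α, η, β, ζ} and shift 4 has {ε, α, δ, η, β, ζ}, leaving only γ.
Day 5, shift 5: day 5 has {α, η, γ, β, ζ} and shift 5 has {ε, η, γ, β, ζ}, leaving only δ.
Day 5 already has {α, δ, η, γ, β, ζ} and shift 6 already has {η, γ, β}, so day 5, shift 6 must be ε.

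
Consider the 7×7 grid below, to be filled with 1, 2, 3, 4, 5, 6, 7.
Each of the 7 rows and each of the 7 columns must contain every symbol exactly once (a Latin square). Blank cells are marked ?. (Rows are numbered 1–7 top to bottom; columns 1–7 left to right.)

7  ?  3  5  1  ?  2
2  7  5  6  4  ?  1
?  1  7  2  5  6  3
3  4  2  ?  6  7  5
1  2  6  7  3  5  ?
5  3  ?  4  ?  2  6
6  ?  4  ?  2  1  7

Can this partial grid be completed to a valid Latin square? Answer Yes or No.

Yes

No row or column among the givens repeats a symbol, and propagating forced cells runs into no contradiction.
One valid completion exists (for instance, 7 6 3 5 1 4 2 / 2 7 5 6 4 3 1 / 4 1 7 2 5 6 3 / 3 4 2 1 6 7 5 / 1 2 6 7 3 5 4 / 5 3 1 4 7 2 6 / 6 5 4 3 2 1 7).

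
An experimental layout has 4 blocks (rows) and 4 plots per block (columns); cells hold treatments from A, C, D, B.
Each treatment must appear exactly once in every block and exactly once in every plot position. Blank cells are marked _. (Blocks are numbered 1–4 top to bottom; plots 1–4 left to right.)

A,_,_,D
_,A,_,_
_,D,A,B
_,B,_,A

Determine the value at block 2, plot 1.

B

Block 1, plot 2: block 1 has {A, D} and plot 2 has {A, D, B}, leaving only C.
Block 1, plot 3: block 1 has {A, C, D} and plot 3 has {A}, leaving only B.
Block 2, plot 4: block 2 has {A} and plot 4 has {A, D, B}, leaving only C.
Block 2, plot 3: block 2 has {A, C} and plot 3 has {A, B}, leaving only D.
Block 2 already has {A, C, D} and plot 1 already has {A}, so block 2, plot 1 must be B.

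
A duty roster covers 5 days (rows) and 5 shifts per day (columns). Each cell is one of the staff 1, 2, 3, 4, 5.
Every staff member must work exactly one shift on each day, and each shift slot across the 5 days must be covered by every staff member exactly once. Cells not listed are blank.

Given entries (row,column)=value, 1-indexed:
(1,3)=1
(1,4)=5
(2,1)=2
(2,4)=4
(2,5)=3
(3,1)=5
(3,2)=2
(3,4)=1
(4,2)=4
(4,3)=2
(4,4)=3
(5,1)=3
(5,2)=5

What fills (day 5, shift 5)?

1

Day 1, shift 1: day 1 has {1, 5} and shift 1 has {2, 3, 5}, leaving only 4.
Day 1, shift 2: day 1 has {1, 4, 5} and shift 2 has {2, 4, 5}, leaving only 3.
Day 1, shift 5: day 1 has {1, 3, 4, 5} and shift 5 has {3}, leaving only 2.
Day 2, shift 2: day 2 has {2, 3, 4} and shift 2 has {2, 3, 4, 5}, leaving only 1.
Day 2, shift 3: day 2 has {1, 2, 3, 4} and shift 3 has {1, 2}, leaving only 5.
Day 3, shift 5: day 3 has {1, 2, 5} and shift 5 has {2, 3}, leaving only 4.
Day 5 already has {3, 5} and shift 5 already has {2, 3, 4}, so day 5, shift 5 must be 1.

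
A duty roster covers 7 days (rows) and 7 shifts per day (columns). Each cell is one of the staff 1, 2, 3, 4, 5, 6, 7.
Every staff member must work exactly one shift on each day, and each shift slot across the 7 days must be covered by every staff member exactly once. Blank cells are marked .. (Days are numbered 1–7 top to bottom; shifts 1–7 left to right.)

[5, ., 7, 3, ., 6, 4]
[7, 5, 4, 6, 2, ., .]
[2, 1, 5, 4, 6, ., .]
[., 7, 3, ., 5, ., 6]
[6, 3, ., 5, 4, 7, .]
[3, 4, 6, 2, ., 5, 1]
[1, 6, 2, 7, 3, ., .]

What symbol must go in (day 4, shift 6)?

2

Day 1, shift 2: day 1 has {3, 4, 5, 6, 7} and shift 2 has {1, 3, 4, 5, 6, 7}, leaving only 2.
Day 1, shift 5: day 1 has {2, 3, 4, 5, 6, 7} and shift 5 has {2, 3, 4, 5, 6}, leaving only 1.
Day 2, shift 7: day 2 has {2, 4, 5, 6, 7} and shift 7 has {1, 4, 6}, leaving only 3.
Day 2, shift 6: day 2 has {2, 3, 4, 5, 6, 7} and shift 6 has {5, 6, 7}, leaving only 1.
Day 3, shift 6: day 3 has {1, 2, 4, 5, 6} and shift 6 has {1, 5, 6, 7}, leaving only 3.
Day 3, shift 7: day 3 has {1, 2, 3, 4, 5, 6} and shift 7 has {1, 3, 4, 6}, leaving only 7.
Day 4, shift 1: day 4 has {3, 5, 6, 7} and shift 1 has {1, 2, 3, 5, 6, 7}, leaving only 4.
Day 4 already has {3, 4, 5, 6, 7} and shift 6 already has {1, 3, 5, 6, 7}, so day 4, shift 6 must be 2.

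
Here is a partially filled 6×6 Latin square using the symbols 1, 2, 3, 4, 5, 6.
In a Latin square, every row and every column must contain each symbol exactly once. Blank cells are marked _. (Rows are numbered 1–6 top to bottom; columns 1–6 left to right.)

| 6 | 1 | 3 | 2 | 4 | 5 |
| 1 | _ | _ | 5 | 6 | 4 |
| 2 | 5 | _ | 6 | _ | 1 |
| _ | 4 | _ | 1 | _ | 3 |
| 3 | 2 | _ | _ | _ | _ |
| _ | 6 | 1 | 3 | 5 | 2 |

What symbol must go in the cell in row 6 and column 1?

4

Row 6 already has {1, 2, 3, 5, 6} and column 1 already has {1, 2, 3, 6}, so row 6, column 1 must be 4.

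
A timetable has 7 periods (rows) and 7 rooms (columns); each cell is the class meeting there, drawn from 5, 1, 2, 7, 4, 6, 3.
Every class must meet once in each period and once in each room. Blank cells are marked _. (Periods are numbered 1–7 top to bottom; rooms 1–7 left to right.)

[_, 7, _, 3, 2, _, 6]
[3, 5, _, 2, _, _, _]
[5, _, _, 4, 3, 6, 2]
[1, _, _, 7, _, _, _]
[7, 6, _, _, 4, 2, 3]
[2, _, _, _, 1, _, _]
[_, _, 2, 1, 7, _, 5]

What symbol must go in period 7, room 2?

3

Period 1, room 1: period 1 has {2, 7, 6, 3} and room 1 has {5, 1, 2, 7, 3}, leaving only 4.
Period 2, room 5: period 2 has {5, 2, 3} and room 5 has {1, 2, 7, 4, 3}, leaving only 6.
Period 3, room 2: period 3 has {5, 2, 4, 6, 3} and room 2 has {5, 7, 6}, leaving only 1.
Period 3, room 3: period 3 has {5, 1, 2, 4, 6, 3} and room 3 has {2}, leaving only 7.
Period 4, room 5: period 4 has {1, 7} and room 5 has {1, 2, 7, 4, 6, 3}, leaving only 5.
Period 4, room 7: period 4 has {5, 1, 7} and room 7 has {5, 2, 6, 3}, leaving only 4.
Period 4, room 6: period 4 has {5, 1, 7, 4} and room 6 has {2, 6}, leaving only 3.
Period 4, room 2: period 4 has {5, 1, 7, 4, 3} and room 2 has {5, 1, 7, 6}, leaving only 2.
Period 4, room 3: period 4 has {5, 1, 2, 7, 4, 3} and room 3 has {2, 7}, leaving only 6.
Period 5, room 4: period 5 has {2, 7, 4, 6, 3} and room 4 has {1, 2, 7, 4, 3}, leaving only 5.
Period 5, room 3: period 5 has {5, 2, 7, 4, 6, 3} and room 3 has {2, 7, 6}, leaving only 1.
Period 1, room 3: period 1 has {2, 7, 4, 6, 3} and room 3 has {1, 2, 7, 6}, leaving only 5.
Period 1, room 6: period 1 has {5, 2, 7, 4, 6, 3} and room 6 has {2, 6, 3}, leaving only 1.
Period 2, room 3: period 2 has {5, 2, 6, 3} and room 3 has {5, 1, 2, 7, 6}, leaving only 4.
Period 2, room 6: period 2 has {5, 2, 4, 6, 3} and room 6 has {1, 2, 6, 3}, leaving only 7.
Period 2, room 7: period 2 has {5, 2, 7, 4, 6, 3} and room 7 has {5, 2, 4, 6, 3}, leaving only 1.
Period 6, room 3: period 6 has {1, 2} and room 3 has {5, 1, 2, 7, 4, 6}, leaving only 3.
Period 6, room 2: period 6 has {1, 2, 3} and room 2 has {5, 1, 2, 7, 6}, leaving only 4.
Period 7 already has {5, 1, 2, 7} and room 2 already has {5, 1, 2, 7, 4, 6}, so period 7, room 2 must be 3.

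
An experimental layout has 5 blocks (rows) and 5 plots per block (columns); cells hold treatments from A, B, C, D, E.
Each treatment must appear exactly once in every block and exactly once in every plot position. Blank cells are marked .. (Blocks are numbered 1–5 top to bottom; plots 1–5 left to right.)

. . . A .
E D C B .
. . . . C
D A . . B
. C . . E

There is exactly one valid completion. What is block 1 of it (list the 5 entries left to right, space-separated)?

Block 1, plot 5: block 1 has {A} and plot 5 has {B, C, E}, leaving only D.
Block 2, plot 5: block 2 has {B, C, D, E} and plot 5 has {B, C, D, E}, leaving only A.
Block 4, plot 3: block 4 has {A, B, D} and plot 3 has {C}, leaving only E.
Block 1, plot 3: block 1 has {A, D} and plot 3 has {C, E}, leaving only B.
Block 1, plot 1: block 1 has {A, B, D} and plot 1 has {D, E}, leaving only C.
Block 1, plot 2: block 1 has {A, B, C, D} and plot 2 has {A, C, D}, leaving only E.
So block 1 reads: C E B A D.

C E B A D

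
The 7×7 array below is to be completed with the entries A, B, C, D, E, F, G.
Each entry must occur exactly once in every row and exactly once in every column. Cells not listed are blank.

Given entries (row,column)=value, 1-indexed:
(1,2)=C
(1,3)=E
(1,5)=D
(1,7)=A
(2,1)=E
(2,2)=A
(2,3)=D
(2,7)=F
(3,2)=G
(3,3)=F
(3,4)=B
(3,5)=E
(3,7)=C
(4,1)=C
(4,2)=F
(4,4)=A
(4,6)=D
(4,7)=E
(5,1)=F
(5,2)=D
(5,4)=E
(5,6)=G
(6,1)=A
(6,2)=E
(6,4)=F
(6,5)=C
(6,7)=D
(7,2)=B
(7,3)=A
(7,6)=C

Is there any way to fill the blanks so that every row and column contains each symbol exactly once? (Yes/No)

No

Row 1, column 4: row 1 has {A, C, D, E} and column 4 has {A, B, E, F}, so it must be G.
Row 1, column 1: row 1 has {A, C, D, E, G} and column 1 has {A, C, E, F}, so it must be B.
Row 1, column 6: row 1 has {A, B, C, D, E, G} and column 6 has {C, D, G}, so it must be F.
Row 2, column 4: row 2 has {A, D, E, F} and column 4 has {A, B, E, F, G}, so it must be C.
Row 2, column 6: row 2 has {A, C, D, E, F} and column 6 has {C, D, F, G}, so it must be B.
Now row 6, column 6: row 6 together with column 6 already contain {A, B, C, D, E, F, G} — every symbol — so nothing can go there. The grid has no valid completion.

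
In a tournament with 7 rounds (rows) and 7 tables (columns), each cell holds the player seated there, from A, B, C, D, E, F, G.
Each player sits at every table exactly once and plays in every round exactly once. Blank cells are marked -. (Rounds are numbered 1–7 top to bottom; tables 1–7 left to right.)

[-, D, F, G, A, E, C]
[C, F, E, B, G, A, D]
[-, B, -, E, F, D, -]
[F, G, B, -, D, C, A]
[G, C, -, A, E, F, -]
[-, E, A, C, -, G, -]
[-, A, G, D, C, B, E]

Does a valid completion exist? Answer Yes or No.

No

Round 4, table 4: round 4 together with table 4 already contain {A, B, C, D, E, F, G} — every symbol — so nothing can go there. The grid has no valid completion.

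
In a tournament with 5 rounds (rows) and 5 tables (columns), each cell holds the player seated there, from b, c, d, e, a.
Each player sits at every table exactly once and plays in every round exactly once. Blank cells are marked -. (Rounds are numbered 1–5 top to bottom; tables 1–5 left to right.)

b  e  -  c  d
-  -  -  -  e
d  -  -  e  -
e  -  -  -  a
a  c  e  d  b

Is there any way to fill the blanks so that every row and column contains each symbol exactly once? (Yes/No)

Yes

No round or table among the givens repeats a symbol, and propagating forced cells runs into no contradiction.
One valid completion exists (for instance, b e a c d / c b d a e / d a b e c / e d c b a / a c e d b).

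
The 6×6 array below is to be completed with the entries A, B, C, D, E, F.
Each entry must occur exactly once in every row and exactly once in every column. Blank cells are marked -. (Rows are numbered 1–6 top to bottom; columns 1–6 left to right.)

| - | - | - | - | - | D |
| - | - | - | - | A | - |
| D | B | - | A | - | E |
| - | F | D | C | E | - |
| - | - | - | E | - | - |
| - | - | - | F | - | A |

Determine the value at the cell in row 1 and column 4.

Row 1 already has {D} and column 4 already has {A, C, E, F}, so row 1, column 4 must be B.

B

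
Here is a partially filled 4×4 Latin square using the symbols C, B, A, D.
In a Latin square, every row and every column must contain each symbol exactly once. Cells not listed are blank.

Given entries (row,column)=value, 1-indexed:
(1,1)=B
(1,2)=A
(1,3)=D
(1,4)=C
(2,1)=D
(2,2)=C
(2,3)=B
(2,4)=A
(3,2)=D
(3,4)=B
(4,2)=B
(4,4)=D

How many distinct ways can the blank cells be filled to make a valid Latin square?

2

Row 3, column 1: eliminating its row and column leaves {C, A}.
Row 3, column 3: eliminating its row and column leaves {C, A}.
Row 4, column 1: eliminating its row and column leaves {C, A}.
Row 4, column 3: eliminating its row and column leaves {C, A}.
Enumerating the assignments across these blanks that avoid any row or column repeat gives 2 completions.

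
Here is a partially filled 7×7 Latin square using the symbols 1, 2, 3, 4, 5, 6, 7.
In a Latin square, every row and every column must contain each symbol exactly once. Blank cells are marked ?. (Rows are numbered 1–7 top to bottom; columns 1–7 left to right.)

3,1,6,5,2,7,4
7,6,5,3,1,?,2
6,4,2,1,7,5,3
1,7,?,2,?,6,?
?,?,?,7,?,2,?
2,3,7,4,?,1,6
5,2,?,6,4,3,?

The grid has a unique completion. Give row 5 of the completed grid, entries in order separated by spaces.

4 5 3 7 6 2 1

Row 5, column 1: row 5 has {2, 7} and column 1 has {1, 2, 3, 5, 6, 7}, leaving only 4.
Row 5, column 2: row 5 has {2, 4, 7} and column 2 has {1, 2, 3, 4, 6, 7}, leaving only 5.
Row 5, column 7: row 5 has {2, 4, 5, 7} and column 7 has {2, 3, 4, 6}, leaving only 1.
Row 5, column 3: row 5 has {1, 2, 4, 5, 7} and column 3 has {2, 5, 6, 7}, leaving only 3.
Row 5, column 5: row 5 has {1, 2, 3, 4, 5, 7} and column 5 has {1, 2, 4, 7}, leaving only 6.
So row 5 reads: 4 5 3 7 6 2 1.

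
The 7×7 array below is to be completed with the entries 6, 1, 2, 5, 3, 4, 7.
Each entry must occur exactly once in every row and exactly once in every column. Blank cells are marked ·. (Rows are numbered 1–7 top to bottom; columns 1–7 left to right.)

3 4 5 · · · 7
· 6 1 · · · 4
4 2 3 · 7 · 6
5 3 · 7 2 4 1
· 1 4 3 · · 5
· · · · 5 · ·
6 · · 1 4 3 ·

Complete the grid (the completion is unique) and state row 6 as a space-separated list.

Row 6, column 2: row 6 has {5} and column 2 has {6, 1, 2, 3, 4}, leaving only 7.
Row 2, column 5: row 2 has {6, 1, 4} and column 5 has {2, 5, 4, 7}, leaving only 3.
Row 3, column 4: row 3 has {6, 2, 3, 4, 7} and column 4 has {1, 3, 7}, leaving only 5.
Row 2, column 4: row 2 has {6, 1, 3, 4} and column 4 has {1, 5, 3, 7}, leaving only 2.
Row 1, column 4: row 1 has {5, 3, 4, 7} and column 4 has {1, 2, 5, 3, 7}, leaving only 6.
Row 6, column 4: row 6 has {5, 7} and column 4 has {6, 1, 2, 5, 3, 7}, leaving only 4.
Row 1, column 5: row 1 has {6, 5, 3, 4, 7} and column 5 has {2, 5, 3, 4, 7}, leaving only 1.
Row 1, column 6: row 1 has {6, 1, 5, 3, 4, 7} and column 6 has {3, 4}, leaving only 2.
Row 2, column 1: row 2 has {6, 1, 2, 3, 4} and column 1 has {6, 5, 3, 4}, leaving only 7.
Row 2, column 6: row 2 has {6, 1, 2, 3, 4, 7} and column 6 has {2, 3, 4}, leaving only 5.
Row 3, column 6: row 3 has {6, 2, 5, 3, 4, 7} and column 6 has {2, 5, 3, 4}, leaving only 1.
Row 6, column 6: row 6 has {5, 4, 7} and column 6 has {1, 2, 5, 3, 4}, leaving only 6.
Row 6, column 3: row 6 has {6, 5, 4, 7} and column 3 has {1, 5, 3, 4}, leaving only 2.
Row 6, column 1: row 6 has {6, 2, 5, 4, 7} and column 1 has {6, 5, 3, 4, 7}, leaving only 1.
Row 6, column 7: row 6 has {6, 1, 2, 5, 4, 7} and column 7 has {6, 1, 5, 4, 7}, leaving only 3.
So row 6 reads: 1 7 2 4 5 6 3.

1 7 2 4 5 6 3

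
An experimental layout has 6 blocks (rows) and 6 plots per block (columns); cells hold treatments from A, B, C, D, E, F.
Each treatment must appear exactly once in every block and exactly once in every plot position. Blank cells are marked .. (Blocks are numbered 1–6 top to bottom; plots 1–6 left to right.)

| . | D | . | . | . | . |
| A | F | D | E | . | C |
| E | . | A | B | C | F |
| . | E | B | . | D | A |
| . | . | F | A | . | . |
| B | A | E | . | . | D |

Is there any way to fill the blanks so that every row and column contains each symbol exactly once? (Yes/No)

No

Block 3, plot 2: block 3 together with plot 2 already contain {A, B, C, D, E, F} — every symbol — so nothing can go there. The grid has no valid completion.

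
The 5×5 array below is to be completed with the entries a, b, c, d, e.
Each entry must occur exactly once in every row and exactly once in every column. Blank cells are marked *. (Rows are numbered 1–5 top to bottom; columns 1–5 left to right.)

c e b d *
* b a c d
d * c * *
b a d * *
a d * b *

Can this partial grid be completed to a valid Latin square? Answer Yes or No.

No

Row 3, column 2: row 3 together with column 2 already contain {a, b, c, d, e} — every symbol — so nothing can go there. The grid has no valid completion.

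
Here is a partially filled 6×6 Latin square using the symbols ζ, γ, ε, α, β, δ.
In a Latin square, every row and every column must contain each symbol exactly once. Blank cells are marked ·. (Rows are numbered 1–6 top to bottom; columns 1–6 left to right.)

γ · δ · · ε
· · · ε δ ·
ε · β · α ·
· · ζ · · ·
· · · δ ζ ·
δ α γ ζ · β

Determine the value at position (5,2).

γ

Row 1, column 5: row 1 has {γ, ε, δ} and column 5 has {ζ, α, δ}, leaving only β.
Row 1, column 2: row 1 has {γ, ε, β, δ} and column 2 has {α}, leaving only ζ.
Row 1, column 4: row 1 has {ζ, γ, ε, β, δ} and column 4 has {ζ, ε, δ}, leaving only α.
Row 2, column 3: row 2 has {ε, δ} and column 3 has {ζ, γ, β, δ}, leaving only α.
Row 3, column 4: row 3 has {ε, α, β} and column 4 has {ζ, ε, α, δ}, leaving only γ.
Row 3, column 2: row 3 has {γ, ε, α, β} and column 2 has {ζ, α}, leaving only δ.
Row 3, column 6: row 3 has {γ, ε, α, β, δ} and column 6 has {ε, β}, leaving only ζ.
Row 2, column 6: row 2 has {ε, α, δ} and column 6 has {ζ, ε, β}, leaving only γ.
Row 2, column 2: row 2 has {γ, ε, α, δ} and column 2 has {ζ, α, δ}, leaving only β.
Row 2, column 1: row 2 has {γ, ε, α, β, δ} and column 1 has {γ, ε, δ}, leaving only ζ.
Row 4, column 4: row 4 has {ζ} and column 4 has {ζ, γ, ε, α, δ}, leaving only β.
Row 4, column 1: row 4 has {ζ, β} and column 1 has {ζ, γ, ε, δ}, leaving only α.
Row 4, column 6: row 4 has {ζ, α, β} and column 6 has {ζ, γ, ε, β}, leaving only δ.
Row 5, column 1: row 5 has {ζ, δ} and column 1 has {ζ, γ, ε, α, δ}, leaving only β.
Row 5, column 3: row 5 has {ζ, β, δ} and column 3 has {ζ, γ, α, β, δ}, leaving only ε.
Row 5 already has {ζ, ε, β, δ} and column 2 already has {ζ, α, β, δ}, so row 5, column 2 must be γ.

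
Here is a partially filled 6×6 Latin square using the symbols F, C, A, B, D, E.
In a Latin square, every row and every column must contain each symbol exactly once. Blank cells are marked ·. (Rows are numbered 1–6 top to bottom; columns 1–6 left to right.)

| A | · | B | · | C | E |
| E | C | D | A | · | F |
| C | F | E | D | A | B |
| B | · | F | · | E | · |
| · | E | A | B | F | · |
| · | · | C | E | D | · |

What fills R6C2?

Row 1, column 2: row 1 has {C, A, B, E} and column 2 has {F, C, E}, leaving only D.
Row 1, column 4: row 1 has {C, A, B, D, E} and column 4 has {A, B, D, E}, leaving only F.
Row 2, column 5: row 2 has {F, C, A, D, E} and column 5 has {F, C, A, D, E}, leaving only B.
Row 4, column 2: row 4 has {F, B, E} and column 2 has {F, C, D, E}, leaving only A.
Row 6 already has {C, D, E} and column 2 already has {F, C, A, D, E}, so row 6, column 2 must be B.

B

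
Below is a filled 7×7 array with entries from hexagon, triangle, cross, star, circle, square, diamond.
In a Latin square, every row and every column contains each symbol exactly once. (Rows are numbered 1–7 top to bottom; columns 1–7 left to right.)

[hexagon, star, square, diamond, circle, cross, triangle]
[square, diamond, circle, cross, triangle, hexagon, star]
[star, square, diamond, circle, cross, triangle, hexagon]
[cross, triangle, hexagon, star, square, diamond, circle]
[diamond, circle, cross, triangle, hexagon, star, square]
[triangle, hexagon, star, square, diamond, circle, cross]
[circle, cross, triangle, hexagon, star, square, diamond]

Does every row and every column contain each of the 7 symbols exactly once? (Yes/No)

Yes

Each row is a permutation of the 7 symbols, and so is each column.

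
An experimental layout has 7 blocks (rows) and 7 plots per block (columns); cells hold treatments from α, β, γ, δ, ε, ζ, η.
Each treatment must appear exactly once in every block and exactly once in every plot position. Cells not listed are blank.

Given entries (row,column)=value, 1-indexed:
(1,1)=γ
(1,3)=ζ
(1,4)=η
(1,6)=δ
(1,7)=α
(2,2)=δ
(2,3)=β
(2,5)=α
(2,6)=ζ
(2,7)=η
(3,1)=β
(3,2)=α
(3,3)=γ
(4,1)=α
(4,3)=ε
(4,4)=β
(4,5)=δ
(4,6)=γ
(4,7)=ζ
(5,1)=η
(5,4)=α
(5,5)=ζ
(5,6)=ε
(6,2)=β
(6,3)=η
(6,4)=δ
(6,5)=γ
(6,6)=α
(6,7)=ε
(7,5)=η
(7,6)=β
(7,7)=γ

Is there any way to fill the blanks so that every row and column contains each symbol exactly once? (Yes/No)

Yes

No block or plot among the givens repeats a symbol, and propagating forced cells runs into no contradiction.
One valid completion exists (for instance, γ ε ζ η β δ α / ε δ β γ α ζ η / β α γ ζ ε η δ / α η ε β δ γ ζ / η γ δ α ζ ε β / ζ β η δ γ α ε / δ ζ α ε η β γ).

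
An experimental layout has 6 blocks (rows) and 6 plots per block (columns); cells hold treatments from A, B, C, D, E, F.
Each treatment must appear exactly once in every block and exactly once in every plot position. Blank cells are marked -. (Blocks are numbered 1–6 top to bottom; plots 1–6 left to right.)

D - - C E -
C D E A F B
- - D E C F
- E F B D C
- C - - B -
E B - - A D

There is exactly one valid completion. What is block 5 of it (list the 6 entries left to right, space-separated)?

F C A D B E

Block 5, plot 3: block 5 has {B, C} and plot 3 has {D, E, F}, leaving only A.
Block 5, plot 1: block 5 has {A, B, C} and plot 1 has {C, D, E}, leaving only F.
Block 5, plot 4: block 5 has {A, B, C, F} and plot 4 has {A, B, C, E}, leaving only D.
Block 5, plot 6: block 5 has {A, B, C, D, F} and plot 6 has {B, C, D, F}, leaving only E.
So block 5 reads: F C A D B E.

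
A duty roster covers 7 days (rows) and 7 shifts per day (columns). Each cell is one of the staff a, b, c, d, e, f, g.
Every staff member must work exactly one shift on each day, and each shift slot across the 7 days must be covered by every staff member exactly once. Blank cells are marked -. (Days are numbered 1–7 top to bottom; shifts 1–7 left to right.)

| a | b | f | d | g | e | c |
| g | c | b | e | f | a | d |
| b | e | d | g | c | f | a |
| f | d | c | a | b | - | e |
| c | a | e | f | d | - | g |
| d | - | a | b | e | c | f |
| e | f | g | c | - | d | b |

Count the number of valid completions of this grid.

1

Day 4, shift 6: eliminating its day and shift leaves {g}.
Day 5, shift 6: eliminating its day and shift leaves {b}.
Day 6, shift 2: eliminating its day and shift leaves {g}.
Day 7, shift 5: eliminating its day and shift leaves {a}.
Only one assignment across all blanks avoids any day or shift repeat, giving 1 completion.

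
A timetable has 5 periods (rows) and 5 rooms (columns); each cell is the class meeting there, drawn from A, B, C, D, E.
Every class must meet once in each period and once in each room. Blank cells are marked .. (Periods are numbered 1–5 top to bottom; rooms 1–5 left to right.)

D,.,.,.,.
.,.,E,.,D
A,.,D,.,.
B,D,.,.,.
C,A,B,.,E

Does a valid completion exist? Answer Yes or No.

Period 2, room 1: period 2 together with room 1 already contain {A, B, C, D, E} — every symbol — so nothing can go there. The grid has no valid completion.

No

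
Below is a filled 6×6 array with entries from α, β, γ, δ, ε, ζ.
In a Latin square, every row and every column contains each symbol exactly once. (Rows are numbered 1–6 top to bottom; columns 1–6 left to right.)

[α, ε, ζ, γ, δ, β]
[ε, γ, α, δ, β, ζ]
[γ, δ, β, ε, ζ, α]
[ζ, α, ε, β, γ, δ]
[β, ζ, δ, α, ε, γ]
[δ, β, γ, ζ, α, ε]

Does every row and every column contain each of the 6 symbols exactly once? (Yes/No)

Yes

Each row is a permutation of the 6 symbols, and so is each column.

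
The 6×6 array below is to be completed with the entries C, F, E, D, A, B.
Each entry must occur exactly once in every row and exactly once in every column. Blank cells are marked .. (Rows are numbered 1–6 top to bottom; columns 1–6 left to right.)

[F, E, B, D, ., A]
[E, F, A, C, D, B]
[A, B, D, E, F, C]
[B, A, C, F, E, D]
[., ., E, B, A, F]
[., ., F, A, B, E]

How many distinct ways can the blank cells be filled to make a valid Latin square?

2

Row 1, column 5: eliminating its row and column leaves {C}.
Row 5, column 1: eliminating its row and column leaves {C, D}.
Row 5, column 2: eliminating its row and column leaves {C, D}.
Row 6, column 1: eliminating its row and column leaves {C, D}.
Row 6, column 2: eliminating its row and column leaves {C, D}.
Enumerating the assignments across these blanks that avoid any row or column repeat gives 2 completions.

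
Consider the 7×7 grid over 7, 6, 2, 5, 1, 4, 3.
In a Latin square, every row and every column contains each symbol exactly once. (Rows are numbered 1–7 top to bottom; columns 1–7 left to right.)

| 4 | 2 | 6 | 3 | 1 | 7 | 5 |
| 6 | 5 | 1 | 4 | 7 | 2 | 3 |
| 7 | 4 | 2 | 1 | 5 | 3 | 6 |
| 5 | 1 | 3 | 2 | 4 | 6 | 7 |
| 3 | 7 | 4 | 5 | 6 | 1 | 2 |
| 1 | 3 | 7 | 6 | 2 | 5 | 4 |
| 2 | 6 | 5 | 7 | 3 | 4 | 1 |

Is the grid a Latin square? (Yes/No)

Yes

Each row is a permutation of the 7 symbols, and so is each column.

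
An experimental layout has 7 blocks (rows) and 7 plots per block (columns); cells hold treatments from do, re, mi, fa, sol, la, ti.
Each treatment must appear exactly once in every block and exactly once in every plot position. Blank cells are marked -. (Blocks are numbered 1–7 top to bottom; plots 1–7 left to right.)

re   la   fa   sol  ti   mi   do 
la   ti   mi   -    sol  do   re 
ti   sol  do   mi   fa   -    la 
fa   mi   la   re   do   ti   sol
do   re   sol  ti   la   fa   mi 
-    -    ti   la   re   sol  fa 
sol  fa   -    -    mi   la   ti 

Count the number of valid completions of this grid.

Block 2, plot 4: eliminating its block and plot leaves {fa}.
Block 3, plot 6: eliminating its block and plot leaves {re}.
Block 6, plot 1: eliminating its block and plot leaves {mi}.
Block 6, plot 2: eliminating its block and plot leaves {do}.
Block 7, plot 3: eliminating its block and plot leaves {re}.
Block 7, plot 4: eliminating its block and plot leaves {do}.
Only one assignment across all blanks avoids any block or plot repeat, giving 1 completion.

1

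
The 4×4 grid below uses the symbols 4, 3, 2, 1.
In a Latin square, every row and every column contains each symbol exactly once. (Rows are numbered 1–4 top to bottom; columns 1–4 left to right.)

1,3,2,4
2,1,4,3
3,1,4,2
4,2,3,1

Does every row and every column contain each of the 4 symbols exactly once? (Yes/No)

No

Every row is a permutation, but column 3 contains 4 twice (at rows 2 and 3).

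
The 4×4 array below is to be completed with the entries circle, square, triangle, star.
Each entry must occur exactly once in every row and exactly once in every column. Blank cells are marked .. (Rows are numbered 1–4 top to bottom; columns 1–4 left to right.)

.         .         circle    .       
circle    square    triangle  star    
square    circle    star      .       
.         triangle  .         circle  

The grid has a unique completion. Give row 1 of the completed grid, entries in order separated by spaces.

Row 1, column 2: row 1 has {circle} and column 2 has {circle, square, triangle}, leaving only star.
Row 1, column 1: row 1 has {circle, star} and column 1 has {circle, square}, leaving only triangle.
Row 1, column 4: row 1 has {circle, triangle, star} and column 4 has {circle, star}, leaving only square.
So row 1 reads: triangle star circle square.

triangle star circle square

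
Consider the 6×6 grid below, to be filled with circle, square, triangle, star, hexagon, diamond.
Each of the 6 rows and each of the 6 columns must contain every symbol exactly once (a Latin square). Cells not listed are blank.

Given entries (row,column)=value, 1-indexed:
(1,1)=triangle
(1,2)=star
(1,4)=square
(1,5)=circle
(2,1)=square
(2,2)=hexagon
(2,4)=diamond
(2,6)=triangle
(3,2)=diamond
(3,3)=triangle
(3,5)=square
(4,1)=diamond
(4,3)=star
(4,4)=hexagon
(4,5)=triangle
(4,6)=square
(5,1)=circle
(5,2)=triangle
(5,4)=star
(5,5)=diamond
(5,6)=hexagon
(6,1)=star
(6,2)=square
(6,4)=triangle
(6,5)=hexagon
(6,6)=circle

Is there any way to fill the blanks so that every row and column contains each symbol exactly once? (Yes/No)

No row or column among the givens repeats a symbol, and propagating forced cells runs into no contradiction.
One valid completion exists (for instance, triangle star hexagon square circle diamond / square hexagon circle diamond star triangle / hexagon diamond triangle circle square star / diamond circle star hexagon triangle square / circle triangle square star diamond hexagon / star square diamond triangle hexagon circle).

Yes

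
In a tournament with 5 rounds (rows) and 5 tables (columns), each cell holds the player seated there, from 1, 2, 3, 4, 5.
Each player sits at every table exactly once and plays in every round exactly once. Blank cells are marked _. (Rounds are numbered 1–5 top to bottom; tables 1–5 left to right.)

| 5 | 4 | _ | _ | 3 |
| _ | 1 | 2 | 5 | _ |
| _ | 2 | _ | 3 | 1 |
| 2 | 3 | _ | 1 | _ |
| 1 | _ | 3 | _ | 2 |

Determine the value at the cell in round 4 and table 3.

Round 1, table 3: round 1 has {3, 4, 5} and table 3 has {2, 3}, leaving only 1.
Round 1, table 4: round 1 has {1, 3, 4, 5} and table 4 has {1, 3, 5}, leaving only 2.
Round 2, table 5: round 2 has {1, 2, 5} and table 5 has {1, 2, 3}, leaving only 4.
Round 2, table 1: round 2 has {1, 2, 4, 5} and table 1 has {1, 2, 5}, leaving only 3.
Round 3, table 1: round 3 has {1, 2, 3} and table 1 has {1, 2, 3, 5}, leaving only 4.
Round 3, table 3: round 3 has {1, 2, 3, 4} and table 3 has {1, 2, 3}, leaving only 5.
Round 4 already has {1, 2, 3} and table 3 already has {1, 2, 3, 5}, so round 4, table 3 must be 4.

4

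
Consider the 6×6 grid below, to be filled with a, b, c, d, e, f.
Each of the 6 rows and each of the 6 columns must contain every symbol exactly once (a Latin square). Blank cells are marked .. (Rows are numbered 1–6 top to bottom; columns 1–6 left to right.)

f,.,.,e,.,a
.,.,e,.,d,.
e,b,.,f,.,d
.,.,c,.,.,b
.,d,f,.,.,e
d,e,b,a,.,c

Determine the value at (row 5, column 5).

Row 1, column 2: row 1 has {a, e, f} and column 2 has {b, d, e}, leaving only c.
Row 1, column 3: row 1 has {a, c, e, f} and column 3 has {b, c, e, f}, leaving only d.
Row 1, column 5: row 1 has {a, c, d, e, f} and column 5 has {d}, leaving only b.
Row 2, column 6: row 2 has {d, e} and column 6 has {a, b, c, d, e}, leaving only f.
Row 2, column 2: row 2 has {d, e, f} and column 2 has {b, c, d, e}, leaving only a.
Row 3, column 3: row 3 has {b, d, e, f} and column 3 has {b, c, d, e, f}, leaving only a.
Row 3, column 5: row 3 has {a, b, d, e, f} and column 5 has {b, d}, leaving only c.
Row 5 already has {d, e, f} and column 5 already has {b, c, d}, so row 5, column 5 must be a.

a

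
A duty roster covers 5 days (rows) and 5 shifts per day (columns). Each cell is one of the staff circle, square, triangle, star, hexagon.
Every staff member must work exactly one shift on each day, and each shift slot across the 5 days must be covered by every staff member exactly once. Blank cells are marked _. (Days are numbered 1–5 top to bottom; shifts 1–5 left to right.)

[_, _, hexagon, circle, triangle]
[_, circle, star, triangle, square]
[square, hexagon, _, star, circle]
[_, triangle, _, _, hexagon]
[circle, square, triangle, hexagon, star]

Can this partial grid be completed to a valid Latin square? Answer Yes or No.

No

Day 3, shift 3: day 3 together with shift 3 already contain {circle, square, triangle, star, hexagon} — every symbol — so nothing can go there. The grid has no valid completion.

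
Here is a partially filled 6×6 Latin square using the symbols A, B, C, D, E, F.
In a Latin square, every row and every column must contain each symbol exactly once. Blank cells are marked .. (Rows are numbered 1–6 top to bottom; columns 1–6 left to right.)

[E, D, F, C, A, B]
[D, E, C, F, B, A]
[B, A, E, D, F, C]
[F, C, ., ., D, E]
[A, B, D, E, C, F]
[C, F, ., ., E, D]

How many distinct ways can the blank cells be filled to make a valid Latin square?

2

Row 4, column 3: eliminating its row and column leaves {A, B}.
Row 4, column 4: eliminating its row and column leaves {A, B}.
Row 6, column 3: eliminating its row and column leaves {A, B}.
Row 6, column 4: eliminating its row and column leaves {A, B}.
Enumerating the assignments across these blanks that avoid any row or column repeat gives 2 completions.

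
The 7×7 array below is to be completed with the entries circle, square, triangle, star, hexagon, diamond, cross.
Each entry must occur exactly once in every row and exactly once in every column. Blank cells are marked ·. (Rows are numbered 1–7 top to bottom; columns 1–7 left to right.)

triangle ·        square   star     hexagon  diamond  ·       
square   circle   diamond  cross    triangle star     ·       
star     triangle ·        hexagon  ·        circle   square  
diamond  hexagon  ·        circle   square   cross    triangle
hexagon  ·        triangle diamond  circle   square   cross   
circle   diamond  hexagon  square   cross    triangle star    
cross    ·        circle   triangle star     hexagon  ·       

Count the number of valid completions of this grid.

Row 1, column 2: eliminating its row and column leaves {cross}.
Row 1, column 7: eliminating its row and column leaves {circle}.
Row 2, column 7: eliminating its row and column leaves {hexagon}.
Row 3, column 3: eliminating its row and column leaves {cross}.
Row 3, column 5: eliminating its row and column leaves {diamond}.
Row 4, column 3: eliminating its row and column leaves {star}.
Row 5, column 2: eliminating its row and column leaves {star}.
Row 7, column 2: eliminating its row and column leaves {square}.
Row 7, column 7: eliminating its row and column leaves {diamond}.
Only one assignment across all blanks avoids any row or column repeat, giving 1 completion.

1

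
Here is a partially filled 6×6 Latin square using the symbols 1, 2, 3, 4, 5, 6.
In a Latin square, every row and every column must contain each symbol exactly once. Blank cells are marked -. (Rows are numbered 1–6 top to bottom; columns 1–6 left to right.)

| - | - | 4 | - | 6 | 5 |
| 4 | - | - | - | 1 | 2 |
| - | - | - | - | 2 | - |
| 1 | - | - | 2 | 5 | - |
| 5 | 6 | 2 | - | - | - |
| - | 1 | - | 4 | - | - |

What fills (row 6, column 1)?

Row 6, column 5: row 6 has {1, 4} and column 5 has {1, 2, 5, 6}, leaving only 3.
Row 5, column 5: row 5 has {2, 5, 6} and column 5 has {1, 2, 3, 5, 6}, leaving only 4.
Row 6, column 6: row 6 has {1, 3, 4} and column 6 has {2, 5}, leaving only 6.
Row 6 already has {1, 3, 4, 6} and column 1 already has {1, 4, 5}, so row 6, column 1 must be 2.

2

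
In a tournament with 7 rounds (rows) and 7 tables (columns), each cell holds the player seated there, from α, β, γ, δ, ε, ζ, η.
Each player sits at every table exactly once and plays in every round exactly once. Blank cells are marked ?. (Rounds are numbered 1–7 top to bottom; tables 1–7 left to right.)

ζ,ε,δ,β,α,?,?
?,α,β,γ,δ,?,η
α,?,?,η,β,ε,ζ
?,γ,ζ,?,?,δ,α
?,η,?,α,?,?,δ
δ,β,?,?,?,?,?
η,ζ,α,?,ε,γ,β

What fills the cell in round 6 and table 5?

γ

Round 1, table 6: round 1 has {α, β, δ, ε, ζ} and table 6 has {γ, δ, ε}, leaving only η.
Round 1, table 7: round 1 has {α, β, δ, ε, ζ, η} and table 7 has {α, β, δ, ζ, η}, leaving only γ.
Round 2, table 1: round 2 has {α, β, γ, δ, η} and table 1 has {α, δ, ζ, η}, leaving only ε.
Round 2, table 6: round 2 has {α, β, γ, δ, ε, η} and table 6 has {γ, δ, ε, η}, leaving only ζ.
Round 3, table 2: round 3 has {α, β, ε, ζ, η} and table 2 has {α, β, γ, ε, ζ, η}, leaving only δ.
Round 3, table 3: round 3 has {α, β, δ, ε, ζ, η} and table 3 has {α, β, δ, ζ}, leaving only γ.
Round 4, table 1: round 4 has {α, γ, δ, ζ} and table 1 has {α, δ, ε, ζ, η}, leaving only β.
Round 4, table 4: round 4 has {α, β, γ, δ, ζ} and table 4 has {α, β, γ, η}, leaving only ε.
Round 4, table 5: round 4 has {α, β, γ, δ, ε, ζ} and table 5 has {α, β, δ, ε}, leaving only η.
Round 5, table 1: round 5 has {α, δ, η} and table 1 has {α, β, δ, ε, ζ, η}, leaving only γ.
Round 5, table 3: round 5 has {α, γ, δ, η} and table 3 has {α, β, γ, δ, ζ}, leaving only ε.
Round 5, table 5: round 5 has {α, γ, δ, ε, η} and table 5 has {α, β, δ, ε, η}, leaving only ζ.
Round 6 already has {β, δ} and table 5 already has {α, β, δ, ε, ζ, η}, so round 6, table 5 must be γ.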